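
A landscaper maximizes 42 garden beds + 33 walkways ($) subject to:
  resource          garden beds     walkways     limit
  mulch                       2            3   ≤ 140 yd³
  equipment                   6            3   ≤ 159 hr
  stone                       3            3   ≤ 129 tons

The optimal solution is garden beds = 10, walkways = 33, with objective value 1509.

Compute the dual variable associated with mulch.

Binding: equipment and stone. Non-binding: mulch (21 unused).
By complementary slackness, y = 0 for the non-binding constraint.
From A_Bᵀ y = c: 6·y_equipment + 3·y_stone = 42; 3·y_equipment + 3·y_stone = 33.
Solving: y_equipment = 3, y_stone = 8.
Shadow price of mulch = 0.

0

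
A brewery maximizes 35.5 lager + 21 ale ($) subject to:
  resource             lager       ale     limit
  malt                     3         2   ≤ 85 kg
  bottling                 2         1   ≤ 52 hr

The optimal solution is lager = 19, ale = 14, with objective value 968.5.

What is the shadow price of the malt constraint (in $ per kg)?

Check each constraint at x*: malt 85/85 (tight); bottling 52/52 (tight).
Dual feasibility on the basic columns requires 3·y_malt + 2·y_bottling = 35.5, 2·y_malt + 1·y_bottling = 21.
Solving: y_malt = 6.5, y_bottling = 8.
Shadow price of malt = 6.5.

6.5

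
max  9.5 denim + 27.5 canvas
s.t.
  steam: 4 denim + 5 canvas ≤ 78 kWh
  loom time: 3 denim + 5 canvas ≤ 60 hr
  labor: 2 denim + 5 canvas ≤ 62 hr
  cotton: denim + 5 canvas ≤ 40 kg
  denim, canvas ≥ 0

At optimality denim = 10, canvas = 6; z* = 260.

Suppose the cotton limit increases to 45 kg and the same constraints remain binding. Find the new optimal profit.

277.5

Check each constraint at x*: steam 70/78 (slack 8); loom time 60/60 (tight); labor 50/62 (slack 12); cotton 40/40 (tight).
Since steam, labor are not tight, their duals are 0.
Dual feasibility on the basic columns requires 3·y_loom time + 1·y_cotton = 9.5, 5·y_loom time + 5·y_cotton = 27.5.
This yields shadow prices y_loom time = 2, y_cotton = 3.5.
Δz = y_cotton·Δb = 3.5 × (5) = 17.5, so new z* = 260 + 17.5 = 277.5.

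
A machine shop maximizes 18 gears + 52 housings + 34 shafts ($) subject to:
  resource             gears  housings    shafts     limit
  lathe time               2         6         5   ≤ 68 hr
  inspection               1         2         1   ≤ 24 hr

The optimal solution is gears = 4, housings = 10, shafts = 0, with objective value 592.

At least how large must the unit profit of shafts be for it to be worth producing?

42

At the optimum: lathe time uses 68 of 68 (binding); inspection uses 24 of 24 (binding).
The binding rows give the dual system: 2·y_lathe time + 1·y_inspection = 18 and 6·y_lathe time + 2·y_inspection = 52.
→ y_lathe time = 8 and y_inspection = 2.
shafts enters the basis when its profit ≥ yᵀa₃ = 8·5 + 2·1 = 42.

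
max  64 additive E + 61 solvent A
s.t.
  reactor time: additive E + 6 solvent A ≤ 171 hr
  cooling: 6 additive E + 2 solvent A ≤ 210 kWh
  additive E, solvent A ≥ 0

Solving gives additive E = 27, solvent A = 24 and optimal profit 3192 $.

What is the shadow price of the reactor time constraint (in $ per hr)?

7

Both reactor time and cooling are binding at x*.
Dual feasibility on the basic columns requires 1·y_reactor time + 6·y_cooling = 64, 6·y_reactor time + 2·y_cooling = 61.
Solving: y_reactor time = 7, y_cooling = 9.5.
Shadow price of reactor time = 7.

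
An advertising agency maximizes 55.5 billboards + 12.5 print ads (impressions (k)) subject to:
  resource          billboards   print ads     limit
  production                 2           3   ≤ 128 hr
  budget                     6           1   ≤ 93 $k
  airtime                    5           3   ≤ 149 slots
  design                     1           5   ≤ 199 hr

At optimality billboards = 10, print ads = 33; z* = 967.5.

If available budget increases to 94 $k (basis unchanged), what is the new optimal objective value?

975.5

Check each constraint at x*: production 119/128 (slack 9); budget 93/93 (tight); airtime 149/149 (tight); design 175/199 (slack 24).
Slack constraints have shadow price 0 (complementary slackness).
From A_Bᵀ y = c: 6·y_budget + 5·y_airtime = 55.5; 1·y_budget + 3·y_airtime = 12.5.
Solving: y_budget = 8, y_airtime = 1.5.
Δz = y_budget·Δb = 8 × (1) = 8, so new z* = 967.5 + 8 = 975.5.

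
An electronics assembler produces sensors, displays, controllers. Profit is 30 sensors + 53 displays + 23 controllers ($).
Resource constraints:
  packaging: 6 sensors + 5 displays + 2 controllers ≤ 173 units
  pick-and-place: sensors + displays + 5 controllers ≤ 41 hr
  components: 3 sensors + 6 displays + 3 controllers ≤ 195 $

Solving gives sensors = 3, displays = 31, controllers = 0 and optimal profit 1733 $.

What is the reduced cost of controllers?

At the optimum: packaging uses 173 of 173 (binding); pick-and-place uses 34 of 41 (slack = 7); components uses 195 of 195 (binding).
By complementary slackness, y = 0 for the non-binding constraint.
The binding rows give the dual system: 6·y_packaging + 3·y_components = 30 and 5·y_packaging + 6·y_components = 53.
Solving: y_packaging = 1, y_components = 8.
Reduced cost of controllers: c₃ − yᵀa₃ = 23 − (1·2 + 8·3) = 23 − 26 = -3.

-3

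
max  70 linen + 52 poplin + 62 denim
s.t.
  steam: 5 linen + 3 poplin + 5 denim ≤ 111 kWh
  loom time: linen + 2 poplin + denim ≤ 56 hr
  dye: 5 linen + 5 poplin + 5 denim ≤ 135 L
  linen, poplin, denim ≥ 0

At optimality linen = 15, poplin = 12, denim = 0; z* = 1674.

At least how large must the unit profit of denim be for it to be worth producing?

Check each constraint at x*: steam 111/111 (tight); loom time 39/56 (slack 17); dye 135/135 (tight).
By complementary slackness, y = 0 for the non-binding constraint.
From A_Bᵀ y = c: 5·y_steam + 5·y_dye = 70; 3·y_steam + 5·y_dye = 52.
Solving: y_steam = 9, y_dye = 5.
denim enters the basis when its profit ≥ yᵀa₃ = 9·5 + 5·5 = 70.

70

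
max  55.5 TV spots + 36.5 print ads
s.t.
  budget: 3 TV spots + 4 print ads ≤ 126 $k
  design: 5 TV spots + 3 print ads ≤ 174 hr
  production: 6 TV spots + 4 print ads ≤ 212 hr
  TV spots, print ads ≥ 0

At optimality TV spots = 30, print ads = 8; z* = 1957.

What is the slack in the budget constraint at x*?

4

budget used = 3·30 + 4·8 = 122; slack = 126 − 122 = 4.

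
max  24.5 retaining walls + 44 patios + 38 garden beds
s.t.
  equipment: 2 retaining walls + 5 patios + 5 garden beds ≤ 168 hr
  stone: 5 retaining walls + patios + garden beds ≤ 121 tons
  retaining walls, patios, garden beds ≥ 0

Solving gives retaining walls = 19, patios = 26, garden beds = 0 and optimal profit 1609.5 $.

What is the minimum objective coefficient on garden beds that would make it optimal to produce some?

44

Both equipment and stone are binding at x*.
From A_Bᵀ y = c: 2·y_equipment + 5·y_stone = 24.5; 5·y_equipment + 1·y_stone = 44.
→ y_equipment = 8.5 and y_stone = 1.5.
garden beds enters the basis when its profit ≥ yᵀa₃ = 8.5·5 + 1.5·1 = 44.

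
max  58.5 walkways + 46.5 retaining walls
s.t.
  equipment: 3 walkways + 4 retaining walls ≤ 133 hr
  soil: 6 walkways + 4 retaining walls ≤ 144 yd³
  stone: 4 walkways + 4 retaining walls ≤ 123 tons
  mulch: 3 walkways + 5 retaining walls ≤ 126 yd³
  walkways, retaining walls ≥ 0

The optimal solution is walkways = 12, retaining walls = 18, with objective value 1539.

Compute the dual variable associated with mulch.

At the optimum: equipment uses 108 of 133 (slack = 25); soil uses 144 of 144 (binding); stone uses 120 of 123 (slack = 3); mulch uses 126 of 126 (binding).
Slack constraints have shadow price 0 (complementary slackness).
Dual feasibility on the basic columns requires 6·y_soil + 3·y_mulch = 58.5, 4·y_soil + 5·y_mulch = 46.5.
This yields shadow prices y_soil = 8.5, y_mulch = 2.5.
Shadow price of mulch = 2.5.

2.5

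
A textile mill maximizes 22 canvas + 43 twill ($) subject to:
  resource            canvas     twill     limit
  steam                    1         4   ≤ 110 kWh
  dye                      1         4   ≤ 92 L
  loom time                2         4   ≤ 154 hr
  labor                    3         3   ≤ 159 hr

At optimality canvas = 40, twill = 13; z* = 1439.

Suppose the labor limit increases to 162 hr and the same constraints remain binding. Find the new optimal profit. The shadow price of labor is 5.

1454

Δb = 3, so new z* = 1439 + (5)·(3) = 1439 + 15 = 1454.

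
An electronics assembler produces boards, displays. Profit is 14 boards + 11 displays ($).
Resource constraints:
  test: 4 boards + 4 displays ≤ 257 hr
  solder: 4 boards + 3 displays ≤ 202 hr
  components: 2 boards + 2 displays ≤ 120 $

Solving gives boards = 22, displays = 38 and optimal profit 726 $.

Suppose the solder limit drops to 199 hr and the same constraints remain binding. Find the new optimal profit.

717

At the optimum: test uses 240 of 257 (slack = 17); solder uses 202 of 202 (binding); components uses 120 of 120 (binding).
Since test is not tight, its dual is 0.
Dual feasibility on the basic columns requires 4·y_solder + 2·y_components = 14, 3·y_solder + 2·y_components = 11.
This yields shadow prices y_solder = 3, y_components = 1.
Δz = y_solder·Δb = 3 × (-3) = -9, so new z* = 726 − 9 = 717.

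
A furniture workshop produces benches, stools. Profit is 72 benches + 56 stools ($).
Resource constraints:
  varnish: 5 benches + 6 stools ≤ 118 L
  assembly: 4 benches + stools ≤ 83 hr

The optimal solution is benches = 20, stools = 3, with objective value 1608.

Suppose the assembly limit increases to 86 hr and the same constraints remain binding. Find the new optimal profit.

Both varnish and assembly are binding at x*.
Dual feasibility on the basic columns requires 5·y_varnish + 4·y_assembly = 72, 6·y_varnish + 1·y_assembly = 56.
→ y_varnish = 8 and y_assembly = 8.
Δz = y_assembly·Δb = 8 × (3) = 24, so new z* = 1608 + 24 = 1632.

1632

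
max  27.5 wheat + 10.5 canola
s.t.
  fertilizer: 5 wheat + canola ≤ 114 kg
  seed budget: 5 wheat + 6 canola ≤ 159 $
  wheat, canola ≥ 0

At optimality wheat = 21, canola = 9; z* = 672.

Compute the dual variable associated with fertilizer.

4.5

Both fertilizer and seed budget are binding at x*.
The binding rows give the dual system: 5·y_fertilizer + 5·y_seed budget = 27.5 and 1·y_fertilizer + 6·y_seed budget = 10.5.
Solving: y_fertilizer = 4.5, y_seed budget = 1.
Shadow price of fertilizer = 4.5.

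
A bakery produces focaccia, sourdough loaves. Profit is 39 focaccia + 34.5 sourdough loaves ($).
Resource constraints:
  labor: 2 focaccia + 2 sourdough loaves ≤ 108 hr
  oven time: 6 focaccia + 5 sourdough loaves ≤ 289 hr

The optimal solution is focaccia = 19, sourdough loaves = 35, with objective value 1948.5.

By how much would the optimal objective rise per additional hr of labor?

Both labor and oven time are binding at x*.
The binding rows give the dual system: 2·y_labor + 6·y_oven time = 39 and 2·y_labor + 5·y_oven time = 34.5.
Solving: y_labor = 6, y_oven time = 4.5.
Shadow price of labor = 6.

6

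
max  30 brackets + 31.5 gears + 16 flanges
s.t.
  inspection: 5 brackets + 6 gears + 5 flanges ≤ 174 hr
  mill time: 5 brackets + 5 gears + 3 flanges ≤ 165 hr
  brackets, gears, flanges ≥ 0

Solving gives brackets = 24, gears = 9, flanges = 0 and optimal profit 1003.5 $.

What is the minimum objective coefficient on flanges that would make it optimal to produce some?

Check each constraint at x*: inspection 174/174 (tight); mill time 165/165 (tight).
From A_Bᵀ y = c: 5·y_inspection + 5·y_mill time = 30; 6·y_inspection + 5·y_mill time = 31.5.
→ y_inspection = 1.5 and y_mill time = 4.5.
flanges enters the basis when its profit ≥ yᵀa₃ = 1.5·5 + 4.5·3 = 21.

21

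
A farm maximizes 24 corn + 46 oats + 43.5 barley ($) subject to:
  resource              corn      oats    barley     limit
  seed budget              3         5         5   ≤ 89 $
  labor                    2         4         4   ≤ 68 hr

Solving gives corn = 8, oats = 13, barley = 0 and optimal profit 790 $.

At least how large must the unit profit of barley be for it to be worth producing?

At the optimum: seed budget uses 89 of 89 (binding); labor uses 68 of 68 (binding).
From A_Bᵀ y = c: 3·y_seed budget + 2·y_labor = 24; 5·y_seed budget + 4·y_labor = 46.
→ y_seed budget = 2 and y_labor = 9.
barley enters the basis when its profit ≥ yᵀa₃ = 2·5 + 9·4 = 46.

46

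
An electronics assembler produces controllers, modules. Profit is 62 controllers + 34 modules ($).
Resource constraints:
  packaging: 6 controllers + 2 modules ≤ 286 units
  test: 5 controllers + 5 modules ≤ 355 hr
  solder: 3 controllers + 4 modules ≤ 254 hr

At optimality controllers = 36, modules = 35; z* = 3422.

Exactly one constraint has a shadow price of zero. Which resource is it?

solder

packaging: 286/286 (binding)
test: 355/355 (binding)
solder: 248/254 (slack 6)
By complementary slackness, a constraint with positive slack has shadow price 0 → solder.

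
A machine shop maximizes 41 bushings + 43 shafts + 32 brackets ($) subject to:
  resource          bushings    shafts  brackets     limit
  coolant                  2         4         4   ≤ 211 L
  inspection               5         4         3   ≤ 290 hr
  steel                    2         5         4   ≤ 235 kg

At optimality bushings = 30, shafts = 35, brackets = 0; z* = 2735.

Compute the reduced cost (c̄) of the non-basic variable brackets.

-1

Binding: inspection and steel. Non-binding: coolant (11 unused).
By complementary slackness, y = 0 for the non-binding constraint.
The binding rows give the dual system: 5·y_inspection + 2·y_steel = 41 and 4·y_inspection + 5·y_steel = 43.
This yields shadow prices y_inspection = 7, y_steel = 3.
Reduced cost of brackets: c₃ − yᵀa₃ = 32 − (7·3 + 3·4) = 32 − 33 = -1.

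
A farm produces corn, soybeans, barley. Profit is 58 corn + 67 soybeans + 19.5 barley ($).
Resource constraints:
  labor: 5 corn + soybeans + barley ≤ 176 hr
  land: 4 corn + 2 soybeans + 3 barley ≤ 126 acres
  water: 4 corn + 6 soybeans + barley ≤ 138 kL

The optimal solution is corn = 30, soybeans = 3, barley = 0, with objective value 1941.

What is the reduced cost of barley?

Binding: land and water. Non-binding: labor (23 unused).
Since labor is not tight, its dual is 0.
Dual feasibility on the basic columns requires 4·y_land + 4·y_water = 58, 2·y_land + 6·y_water = 67.
This yields shadow prices y_land = 5, y_water = 9.5.
Reduced cost of barley: c₃ − yᵀa₃ = 19.5 − (5·3 + 9.5·1) = 19.5 − 24.5 = -5.

-5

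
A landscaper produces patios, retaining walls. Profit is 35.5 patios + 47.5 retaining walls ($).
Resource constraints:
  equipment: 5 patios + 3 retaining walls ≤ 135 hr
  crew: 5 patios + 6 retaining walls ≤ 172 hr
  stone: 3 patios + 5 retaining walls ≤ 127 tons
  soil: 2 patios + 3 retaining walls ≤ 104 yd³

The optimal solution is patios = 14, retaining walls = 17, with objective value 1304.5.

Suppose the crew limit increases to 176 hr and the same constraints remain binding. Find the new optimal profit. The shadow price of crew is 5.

Δb = 4, so new z* = 1304.5 + (5)·(4) = 1304.5 + 20 = 1324.5.

1324.5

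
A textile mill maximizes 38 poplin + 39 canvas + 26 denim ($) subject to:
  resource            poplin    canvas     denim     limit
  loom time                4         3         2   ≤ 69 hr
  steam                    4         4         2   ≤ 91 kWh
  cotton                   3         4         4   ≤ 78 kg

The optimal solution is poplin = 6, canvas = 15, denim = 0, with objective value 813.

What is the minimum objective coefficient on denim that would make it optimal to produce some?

At the optimum: loom time uses 69 of 69 (binding); steam uses 84 of 91 (slack = 7); cotton uses 78 of 78 (binding).
Since steam is not tight, its dual is 0.
From A_Bᵀ y = c: 4·y_loom time + 3·y_cotton = 38; 3·y_loom time + 4·y_cotton = 39.
This yields shadow prices y_loom time = 5, y_cotton = 6.
denim enters the basis when its profit ≥ yᵀa₃ = 5·2 + 6·4 = 34.

34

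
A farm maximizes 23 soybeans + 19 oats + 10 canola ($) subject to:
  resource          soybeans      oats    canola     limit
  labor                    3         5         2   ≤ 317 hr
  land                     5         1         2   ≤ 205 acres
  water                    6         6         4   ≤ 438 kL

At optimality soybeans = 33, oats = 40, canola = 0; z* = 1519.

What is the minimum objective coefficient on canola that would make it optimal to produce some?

At the optimum: labor uses 299 of 317 (slack = 18); land uses 205 of 205 (binding); water uses 438 of 438 (binding).
By complementary slackness, y = 0 for the non-binding constraint.
From A_Bᵀ y = c: 5·y_land + 6·y_water = 23; 1·y_land + 6·y_water = 19.
Solving: y_land = 1, y_water = 3.
canola enters the basis when its profit ≥ yᵀa₃ = 1·2 + 3·4 = 14.

14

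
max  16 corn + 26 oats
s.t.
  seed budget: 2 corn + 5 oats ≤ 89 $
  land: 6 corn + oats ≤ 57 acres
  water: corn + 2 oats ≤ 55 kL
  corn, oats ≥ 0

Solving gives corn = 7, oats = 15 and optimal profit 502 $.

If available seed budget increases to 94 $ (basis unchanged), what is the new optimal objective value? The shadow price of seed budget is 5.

527

Δb = 5, so new z* = 502 + (5)·(5) = 502 + 25 = 527.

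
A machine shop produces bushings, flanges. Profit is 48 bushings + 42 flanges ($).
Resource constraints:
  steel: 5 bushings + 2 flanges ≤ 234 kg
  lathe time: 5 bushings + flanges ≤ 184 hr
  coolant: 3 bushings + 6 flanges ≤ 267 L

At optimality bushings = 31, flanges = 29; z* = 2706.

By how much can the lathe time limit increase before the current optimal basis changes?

Binding constraints: lathe time, coolant. The basis is B = [[5,1],[3,6]] with det 27.
Per unit increase in lathe time, x* moves by d = (0.2222, -0.1111).
The basis stays optimal until steel becomes binding; allowable increase = 23.625 hr.

23.625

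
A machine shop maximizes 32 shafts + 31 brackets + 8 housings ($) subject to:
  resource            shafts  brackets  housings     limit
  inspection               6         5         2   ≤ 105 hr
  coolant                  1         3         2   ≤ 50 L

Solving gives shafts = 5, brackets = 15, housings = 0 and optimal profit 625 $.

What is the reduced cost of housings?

-6

Check each constraint at x*: inspection 105/105 (tight); coolant 50/50 (tight).
Dual feasibility on the basic columns requires 6·y_inspection + 1·y_coolant = 32, 5·y_inspection + 3·y_coolant = 31.
Solving: y_inspection = 5, y_coolant = 2.
Reduced cost of housings: c₃ − yᵀa₃ = 8 − (5·2 + 2·2) = 8 − 14 = -6.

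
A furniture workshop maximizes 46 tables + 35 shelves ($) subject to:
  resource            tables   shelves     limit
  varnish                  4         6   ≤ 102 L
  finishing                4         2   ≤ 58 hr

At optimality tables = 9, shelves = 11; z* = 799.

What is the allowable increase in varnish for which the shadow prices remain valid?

72

Binding constraints: varnish, finishing. The basis is B = [[4,6],[4,2]] with det -16.
Per unit increase in varnish, x* moves by d = (-0.125, 0.25).
The basis stays optimal until tables reaches 0; allowable increase = 72 L.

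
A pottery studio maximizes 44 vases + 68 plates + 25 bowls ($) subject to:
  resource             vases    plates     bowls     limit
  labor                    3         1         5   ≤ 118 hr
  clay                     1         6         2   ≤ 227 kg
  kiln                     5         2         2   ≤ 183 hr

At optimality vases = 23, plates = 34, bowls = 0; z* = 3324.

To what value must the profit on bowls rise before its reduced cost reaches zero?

At the optimum: labor uses 103 of 118 (slack = 15); clay uses 227 of 227 (binding); kiln uses 183 of 183 (binding).
Slack constraints have shadow price 0 (complementary slackness).
From A_Bᵀ y = c: 1·y_clay + 5·y_kiln = 44; 6·y_clay + 2·y_kiln = 68.
This yields shadow prices y_clay = 9, y_kiln = 7.
bowls enters the basis when its profit ≥ yᵀa₃ = 9·2 + 7·2 = 32.

32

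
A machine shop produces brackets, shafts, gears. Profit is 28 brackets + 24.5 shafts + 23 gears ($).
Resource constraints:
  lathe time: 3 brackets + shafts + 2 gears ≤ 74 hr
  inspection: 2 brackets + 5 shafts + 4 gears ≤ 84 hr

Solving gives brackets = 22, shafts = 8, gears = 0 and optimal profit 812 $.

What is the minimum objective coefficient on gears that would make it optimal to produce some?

Check each constraint at x*: lathe time 74/74 (tight); inspection 84/84 (tight).
From A_Bᵀ y = c: 3·y_lathe time + 2·y_inspection = 28; 1·y_lathe time + 5·y_inspection = 24.5.
Solving: y_lathe time = 7, y_inspection = 3.5.
gears enters the basis when its profit ≥ yᵀa₃ = 7·2 + 3.5·4 = 28.

28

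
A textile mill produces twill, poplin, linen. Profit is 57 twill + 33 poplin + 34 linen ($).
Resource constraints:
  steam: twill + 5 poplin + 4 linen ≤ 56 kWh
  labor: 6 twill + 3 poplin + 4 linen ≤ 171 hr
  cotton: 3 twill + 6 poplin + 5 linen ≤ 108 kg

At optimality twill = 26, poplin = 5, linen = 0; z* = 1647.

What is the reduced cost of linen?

Check each constraint at x*: steam 51/56 (slack 5); labor 171/171 (tight); cotton 108/108 (tight).
Slack constraints have shadow price 0 (complementary slackness).
From A_Bᵀ y = c: 6·y_labor + 3·y_cotton = 57; 3·y_labor + 6·y_cotton = 33.
→ y_labor = 9 and y_cotton = 1.
Reduced cost of linen: c₃ − yᵀa₃ = 34 − (9·4 + 1·5) = 34 − 41 = -7.

-7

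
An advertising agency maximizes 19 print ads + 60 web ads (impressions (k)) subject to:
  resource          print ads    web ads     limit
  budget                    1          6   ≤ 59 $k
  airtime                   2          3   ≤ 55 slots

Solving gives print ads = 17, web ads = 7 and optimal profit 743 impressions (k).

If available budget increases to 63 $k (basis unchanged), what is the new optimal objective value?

771

At the optimum: budget uses 59 of 59 (binding); airtime uses 55 of 55 (binding).
The binding rows give the dual system: 1·y_budget + 2·y_airtime = 19 and 6·y_budget + 3·y_airtime = 60.
→ y_budget = 7 and y_airtime = 6.
Δz = y_budget·Δb = 7 × (4) = 28, so new z* = 743 + 28 = 771.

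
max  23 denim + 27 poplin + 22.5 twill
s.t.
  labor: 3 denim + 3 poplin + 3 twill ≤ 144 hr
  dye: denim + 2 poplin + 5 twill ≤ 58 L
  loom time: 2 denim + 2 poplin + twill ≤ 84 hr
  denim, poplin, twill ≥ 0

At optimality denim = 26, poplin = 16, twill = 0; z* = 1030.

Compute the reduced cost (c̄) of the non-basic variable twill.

-7

Binding: dye and loom time. Non-binding: labor (18 unused).
Slack constraints have shadow price 0 (complementary slackness).
The binding rows give the dual system: 1·y_dye + 2·y_loom time = 23 and 2·y_dye + 2·y_loom time = 27.
Solving: y_dye = 4, y_loom time = 9.5.
Reduced cost of twill: c₃ − yᵀa₃ = 22.5 − (4·5 + 9.5·1) = 22.5 − 29.5 = -7.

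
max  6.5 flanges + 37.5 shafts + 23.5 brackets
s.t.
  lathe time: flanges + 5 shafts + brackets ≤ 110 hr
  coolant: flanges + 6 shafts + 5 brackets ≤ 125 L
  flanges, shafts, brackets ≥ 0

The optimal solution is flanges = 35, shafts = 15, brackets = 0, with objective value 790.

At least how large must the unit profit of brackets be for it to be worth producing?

Check each constraint at x*: lathe time 110/110 (tight); coolant 125/125 (tight).
From A_Bᵀ y = c: 1·y_lathe time + 1·y_coolant = 6.5; 5·y_lathe time + 6·y_coolant = 37.5.
Solving: y_lathe time = 1.5, y_coolant = 5.
brackets enters the basis when its profit ≥ yᵀa₃ = 1.5·1 + 5·5 = 26.5.

26.5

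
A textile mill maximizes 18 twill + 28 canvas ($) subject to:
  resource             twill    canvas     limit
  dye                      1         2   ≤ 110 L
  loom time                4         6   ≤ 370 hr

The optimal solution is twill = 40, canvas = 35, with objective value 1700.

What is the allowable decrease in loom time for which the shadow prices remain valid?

Binding constraints: dye, loom time. The basis is B = [[1,2],[4,6]] with det -2.
Per unit decrease in loom time, x* moves by d = (-1, 0.5).
The basis stays optimal until twill reaches 0; allowable decrease = 40 hr.

40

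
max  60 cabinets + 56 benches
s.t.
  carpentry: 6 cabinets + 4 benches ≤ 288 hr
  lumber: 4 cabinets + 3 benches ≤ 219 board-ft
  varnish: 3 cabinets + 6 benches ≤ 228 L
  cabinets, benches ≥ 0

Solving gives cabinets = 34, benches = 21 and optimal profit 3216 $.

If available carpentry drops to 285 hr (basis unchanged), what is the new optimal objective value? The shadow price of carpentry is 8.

Δb = -3, so new z* = 3216 + (8)·(-3) = 3216 − 24 = 3192.

3192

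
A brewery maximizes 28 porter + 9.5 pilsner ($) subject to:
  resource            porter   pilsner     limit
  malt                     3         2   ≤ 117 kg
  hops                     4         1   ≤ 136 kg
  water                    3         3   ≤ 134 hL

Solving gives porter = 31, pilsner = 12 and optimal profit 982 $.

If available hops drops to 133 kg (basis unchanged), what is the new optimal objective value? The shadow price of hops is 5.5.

965.5

Δb = -3, so new z* = 982 + (5.5)·(-3) = 982 − 16.5 = 965.5.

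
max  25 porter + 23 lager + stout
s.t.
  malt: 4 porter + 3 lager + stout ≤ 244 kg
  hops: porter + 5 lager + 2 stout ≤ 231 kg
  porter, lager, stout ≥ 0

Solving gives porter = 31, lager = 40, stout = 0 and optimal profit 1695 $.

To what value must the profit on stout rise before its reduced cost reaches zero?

8

Check each constraint at x*: malt 244/244 (tight); hops 231/231 (tight).
From A_Bᵀ y = c: 4·y_malt + 1·y_hops = 25; 3·y_malt + 5·y_hops = 23.
Solving: y_malt = 6, y_hops = 1.
stout enters the basis when its profit ≥ yᵀa₃ = 6·1 + 1·2 = 8.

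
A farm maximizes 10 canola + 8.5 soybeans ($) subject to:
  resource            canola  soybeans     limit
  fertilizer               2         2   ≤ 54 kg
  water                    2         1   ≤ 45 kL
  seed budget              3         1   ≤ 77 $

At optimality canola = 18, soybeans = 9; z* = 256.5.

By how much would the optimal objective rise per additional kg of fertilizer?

3.5

At the optimum: fertilizer uses 54 of 54 (binding); water uses 45 of 45 (binding); seed budget uses 63 of 77 (slack = 14).
Slack constraints have shadow price 0 (complementary slackness).
From A_Bᵀ y = c: 2·y_fertilizer + 2·y_water = 10; 2·y_fertilizer + 1·y_water = 8.5.
This yields shadow prices y_fertilizer = 3.5, y_water = 1.5.
Shadow price of fertilizer = 3.5.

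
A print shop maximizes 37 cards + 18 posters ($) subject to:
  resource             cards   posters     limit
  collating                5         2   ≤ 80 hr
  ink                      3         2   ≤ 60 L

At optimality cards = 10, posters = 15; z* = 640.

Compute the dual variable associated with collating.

Both collating and ink are binding at x*.
From A_Bᵀ y = c: 5·y_collating + 3·y_ink = 37; 2·y_collating + 2·y_ink = 18.
This yields shadow prices y_collating = 5, y_ink = 4.
Shadow price of collating = 5.

5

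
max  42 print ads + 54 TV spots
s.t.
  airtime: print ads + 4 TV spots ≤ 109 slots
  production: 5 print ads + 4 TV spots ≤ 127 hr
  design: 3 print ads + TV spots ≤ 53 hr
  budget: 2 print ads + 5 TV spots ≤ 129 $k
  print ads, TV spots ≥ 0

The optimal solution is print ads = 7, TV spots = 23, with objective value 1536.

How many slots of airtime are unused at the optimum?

airtime used = 1·7 + 4·23 = 99; slack = 109 − 99 = 10.

10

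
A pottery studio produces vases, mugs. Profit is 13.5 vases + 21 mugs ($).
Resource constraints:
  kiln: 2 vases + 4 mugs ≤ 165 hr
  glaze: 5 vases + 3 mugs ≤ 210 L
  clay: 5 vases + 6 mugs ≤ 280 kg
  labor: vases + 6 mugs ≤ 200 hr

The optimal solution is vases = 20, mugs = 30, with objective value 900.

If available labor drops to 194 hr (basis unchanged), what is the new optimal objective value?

894

At the optimum: kiln uses 160 of 165 (slack = 5); glaze uses 190 of 210 (slack = 20); clay uses 280 of 280 (binding); labor uses 200 of 200 (binding).
Since kiln, glaze are not tight, their duals are 0.
The binding rows give the dual system: 5·y_clay + 1·y_labor = 13.5 and 6·y_clay + 6·y_labor = 21.
This yields shadow prices y_clay = 2.5, y_labor = 1.
Δz = y_labor·Δb = 1 × (-6) = -6, so new z* = 900 − 6 = 894.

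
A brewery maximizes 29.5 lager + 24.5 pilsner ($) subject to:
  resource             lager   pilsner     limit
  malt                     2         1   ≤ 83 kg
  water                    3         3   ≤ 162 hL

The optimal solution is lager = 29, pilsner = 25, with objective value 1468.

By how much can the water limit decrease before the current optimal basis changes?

37.5

Binding constraints: malt, water. The basis is B = [[2,1],[3,3]] with det 3.
Per unit decrease in water, x* moves by d = (0.3333, -0.6667).
The basis stays optimal until pilsner reaches 0; allowable decrease = 37.5 hL.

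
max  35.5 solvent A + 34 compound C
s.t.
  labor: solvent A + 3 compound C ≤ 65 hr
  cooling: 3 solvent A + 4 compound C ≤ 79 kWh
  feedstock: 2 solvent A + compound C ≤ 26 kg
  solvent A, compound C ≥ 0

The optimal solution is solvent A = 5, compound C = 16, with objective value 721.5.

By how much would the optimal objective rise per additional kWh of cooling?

6.5

Check each constraint at x*: labor 53/65 (slack 12); cooling 79/79 (tight); feedstock 26/26 (tight).
Slack constraints have shadow price 0 (complementary slackness).
Dual feasibility on the basic columns requires 3·y_cooling + 2·y_feedstock = 35.5, 4·y_cooling + 1·y_feedstock = 34.
Solving: y_cooling = 6.5, y_feedstock = 8.
Shadow price of cooling = 6.5.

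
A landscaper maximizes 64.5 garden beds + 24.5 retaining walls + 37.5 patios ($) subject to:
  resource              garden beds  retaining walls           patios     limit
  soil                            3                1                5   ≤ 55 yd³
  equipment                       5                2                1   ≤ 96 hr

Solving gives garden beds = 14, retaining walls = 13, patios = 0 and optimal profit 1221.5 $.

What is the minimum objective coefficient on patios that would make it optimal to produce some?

41.5

At the optimum: soil uses 55 of 55 (binding); equipment uses 96 of 96 (binding).
Dual feasibility on the basic columns requires 3·y_soil + 5·y_equipment = 64.5, 1·y_soil + 2·y_equipment = 24.5.
Solving: y_soil = 6.5, y_equipment = 9.
patios enters the basis when its profit ≥ yᵀa₃ = 6.5·5 + 9·1 = 41.5.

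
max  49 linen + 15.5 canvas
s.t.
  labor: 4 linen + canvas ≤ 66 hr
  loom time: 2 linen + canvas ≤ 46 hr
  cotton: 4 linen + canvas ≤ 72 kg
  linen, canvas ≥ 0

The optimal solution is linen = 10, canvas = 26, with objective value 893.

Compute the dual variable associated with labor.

At the optimum: labor uses 66 of 66 (binding); loom time uses 46 of 46 (binding); cotton uses 66 of 72 (slack = 6).
By complementary slackness, y = 0 for the non-binding constraint.
Dual feasibility on the basic columns requires 4·y_labor + 2·y_loom time = 49, 1·y_labor + 1·y_loom time = 15.5.
This yields shadow prices y_labor = 9, y_loom time = 6.5.
Shadow price of labor = 9.

9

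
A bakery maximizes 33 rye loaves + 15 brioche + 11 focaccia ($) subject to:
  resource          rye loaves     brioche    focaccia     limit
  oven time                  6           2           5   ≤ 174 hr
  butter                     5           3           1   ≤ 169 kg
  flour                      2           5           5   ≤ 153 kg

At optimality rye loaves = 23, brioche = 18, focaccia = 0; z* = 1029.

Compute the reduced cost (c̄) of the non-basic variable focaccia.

-7

At the optimum: oven time uses 174 of 174 (binding); butter uses 169 of 169 (binding); flour uses 136 of 153 (slack = 17).
Slack constraints have shadow price 0 (complementary slackness).
From A_Bᵀ y = c: 6·y_oven time + 5·y_butter = 33; 2·y_oven time + 3·y_butter = 15.
→ y_oven time = 3 and y_butter = 3.
Reduced cost of focaccia: c₃ − yᵀa₃ = 11 − (3·5 + 3·1) = 11 − 18 = -7.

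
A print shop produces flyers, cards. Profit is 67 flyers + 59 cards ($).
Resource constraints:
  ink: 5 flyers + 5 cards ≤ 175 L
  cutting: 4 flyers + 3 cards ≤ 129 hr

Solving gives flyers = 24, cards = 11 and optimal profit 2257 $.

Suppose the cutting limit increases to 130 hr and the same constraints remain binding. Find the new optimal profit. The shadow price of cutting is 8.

2265

Δb = 1, so new z* = 2257 + (8)·(1) = 2257 + 8 = 2265.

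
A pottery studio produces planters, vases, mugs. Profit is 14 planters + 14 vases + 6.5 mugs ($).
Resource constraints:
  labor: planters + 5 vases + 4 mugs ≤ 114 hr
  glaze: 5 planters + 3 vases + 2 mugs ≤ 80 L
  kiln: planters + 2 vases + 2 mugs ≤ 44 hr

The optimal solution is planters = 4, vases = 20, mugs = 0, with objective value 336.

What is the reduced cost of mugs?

Binding: glaze and kiln. Non-binding: labor (10 unused).
By complementary slackness, y = 0 for the non-binding constraint.
Dual feasibility on the basic columns requires 5·y_glaze + 1·y_kiln = 14, 3·y_glaze + 2·y_kiln = 14.
→ y_glaze = 2 and y_kiln = 4.
Reduced cost of mugs: c₃ − yᵀa₃ = 6.5 − (2·2 + 4·2) = 6.5 − 12 = -5.5.

-5.5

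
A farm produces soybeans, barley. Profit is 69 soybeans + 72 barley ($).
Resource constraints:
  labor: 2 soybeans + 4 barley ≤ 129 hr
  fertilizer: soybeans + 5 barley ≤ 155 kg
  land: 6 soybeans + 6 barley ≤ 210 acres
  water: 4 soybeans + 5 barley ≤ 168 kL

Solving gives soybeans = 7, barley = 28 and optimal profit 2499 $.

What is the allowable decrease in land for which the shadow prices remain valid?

3

Binding constraints: land, water. The basis is B = [[6,6],[4,5]] with det 6.
Per unit decrease in land, x* moves by d = (-0.8333, 0.6667).
The basis stays optimal until labor becomes binding; allowable decrease = 3 acres.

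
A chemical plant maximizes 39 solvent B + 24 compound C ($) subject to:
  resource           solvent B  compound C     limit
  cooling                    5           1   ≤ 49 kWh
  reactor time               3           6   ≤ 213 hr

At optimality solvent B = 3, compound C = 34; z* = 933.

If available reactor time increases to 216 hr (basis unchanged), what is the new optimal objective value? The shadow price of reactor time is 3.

942

Δb = 3, so new z* = 933 + (3)·(3) = 933 + 9 = 942.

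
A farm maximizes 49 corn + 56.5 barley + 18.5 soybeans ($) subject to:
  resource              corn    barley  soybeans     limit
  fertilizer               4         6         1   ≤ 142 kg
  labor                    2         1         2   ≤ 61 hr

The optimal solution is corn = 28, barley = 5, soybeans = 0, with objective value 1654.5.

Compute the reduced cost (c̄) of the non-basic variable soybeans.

At the optimum: fertilizer uses 142 of 142 (binding); labor uses 61 of 61 (binding).
Dual feasibility on the basic columns requires 4·y_fertilizer + 2·y_labor = 49, 6·y_fertilizer + 1·y_labor = 56.5.
→ y_fertilizer = 8 and y_labor = 8.5.
Reduced cost of soybeans: c₃ − yᵀa₃ = 18.5 − (8·1 + 8.5·2) = 18.5 − 25 = -6.5.

-6.5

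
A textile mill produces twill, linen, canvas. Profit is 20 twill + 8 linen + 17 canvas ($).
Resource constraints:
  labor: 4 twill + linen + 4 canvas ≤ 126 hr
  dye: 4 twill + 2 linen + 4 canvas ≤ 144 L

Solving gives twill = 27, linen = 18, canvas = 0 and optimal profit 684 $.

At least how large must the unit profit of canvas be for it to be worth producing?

20

Check each constraint at x*: labor 126/126 (tight); dye 144/144 (tight).
The binding rows give the dual system: 4·y_labor + 4·y_dye = 20 and 1·y_labor + 2·y_dye = 8.
→ y_labor = 2 and y_dye = 3.
canvas enters the basis when its profit ≥ yᵀa₃ = 2·4 + 3·4 = 20.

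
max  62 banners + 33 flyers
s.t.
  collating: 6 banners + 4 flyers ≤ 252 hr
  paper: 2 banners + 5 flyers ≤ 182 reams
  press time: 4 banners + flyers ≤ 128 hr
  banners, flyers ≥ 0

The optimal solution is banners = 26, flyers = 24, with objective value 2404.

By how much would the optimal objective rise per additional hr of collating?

7

Binding: collating and press time. Non-binding: paper (10 unused).
By complementary slackness, y = 0 for the non-binding constraint.
From A_Bᵀ y = c: 6·y_collating + 4·y_press time = 62; 4·y_collating + 1·y_press time = 33.
→ y_collating = 7 and y_press time = 5.
Shadow price of collating = 7.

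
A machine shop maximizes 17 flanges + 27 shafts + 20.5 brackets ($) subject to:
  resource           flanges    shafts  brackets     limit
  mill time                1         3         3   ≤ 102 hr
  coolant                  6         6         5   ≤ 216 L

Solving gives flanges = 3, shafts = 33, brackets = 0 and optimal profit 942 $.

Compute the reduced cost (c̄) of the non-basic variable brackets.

-4.5

Both mill time and coolant are binding at x*.
The binding rows give the dual system: 1·y_mill time + 6·y_coolant = 17 and 3·y_mill time + 6·y_coolant = 27.
Solving: y_mill time = 5, y_coolant = 2.
Reduced cost of brackets: c₃ − yᵀa₃ = 20.5 − (5·3 + 2·5) = 20.5 − 25 = -4.5.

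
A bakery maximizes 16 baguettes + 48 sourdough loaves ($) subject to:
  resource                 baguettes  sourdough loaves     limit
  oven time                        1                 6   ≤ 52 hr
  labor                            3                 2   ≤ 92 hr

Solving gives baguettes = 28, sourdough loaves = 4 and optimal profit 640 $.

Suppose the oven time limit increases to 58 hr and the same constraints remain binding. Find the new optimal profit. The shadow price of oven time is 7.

Δb = 6, so new z* = 640 + (7)·(6) = 640 + 42 = 682.

682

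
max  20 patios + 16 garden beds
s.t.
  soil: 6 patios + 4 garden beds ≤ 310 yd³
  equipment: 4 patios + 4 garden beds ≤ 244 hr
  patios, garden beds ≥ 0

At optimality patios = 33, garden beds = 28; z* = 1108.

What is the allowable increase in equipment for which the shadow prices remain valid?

66

Binding constraints: soil, equipment. The basis is B = [[6,4],[4,4]] with det 8.
Per unit increase in equipment, x* moves by d = (-0.5, 0.75).
The basis stays optimal until patios reaches 0; allowable increase = 66 hr.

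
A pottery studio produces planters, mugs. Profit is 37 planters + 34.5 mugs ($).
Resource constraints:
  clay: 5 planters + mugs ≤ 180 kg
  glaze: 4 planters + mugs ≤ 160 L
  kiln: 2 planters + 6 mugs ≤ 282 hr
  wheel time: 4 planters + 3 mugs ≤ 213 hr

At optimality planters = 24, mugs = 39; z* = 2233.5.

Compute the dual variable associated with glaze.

At the optimum: clay uses 159 of 180 (slack = 21); glaze uses 135 of 160 (slack = 25); kiln uses 282 of 282 (binding); wheel time uses 213 of 213 (binding).
Since clay, glaze are not tight, their duals are 0.
The binding rows give the dual system: 2·y_kiln + 4·y_wheel time = 37 and 6·y_kiln + 3·y_wheel time = 34.5.
This yields shadow prices y_kiln = 1.5, y_wheel time = 8.5.
Shadow price of glaze = 0.

0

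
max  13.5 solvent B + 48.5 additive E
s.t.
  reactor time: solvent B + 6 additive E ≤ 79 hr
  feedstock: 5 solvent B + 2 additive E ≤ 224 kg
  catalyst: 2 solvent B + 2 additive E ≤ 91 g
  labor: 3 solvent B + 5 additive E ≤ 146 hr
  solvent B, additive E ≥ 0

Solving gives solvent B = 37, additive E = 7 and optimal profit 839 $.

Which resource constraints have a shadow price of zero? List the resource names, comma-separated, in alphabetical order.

catalyst, feedstock

reactor time: 79/79 (binding)
feedstock: 199/224 (slack 25)
catalyst: 88/91 (slack 3)
labor: 146/146 (binding)
By complementary slackness, a constraint with positive slack has shadow price 0 → catalyst, feedstock.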